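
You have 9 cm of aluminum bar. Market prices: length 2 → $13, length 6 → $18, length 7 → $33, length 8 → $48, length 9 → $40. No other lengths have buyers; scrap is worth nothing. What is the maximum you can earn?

52

Build r[k] bottom-up: r[k] = max over allowed piece i of (p[i] + r[k−i]).
r[1] = 0
r[2] = 13
r[3] = 13
r[4] = 26  (first piece 2, then r[2]=13)
r[5] = 26
r[6] = max(13+26, 18+0) = 39
r[7] = max(13+26, 18+0, 33+0) = 39
r[8] = max(13+39, 18+13, 33+0, 48+0) = 52
r[9] = max(13+39, 18+13, 33+13, 48+0, 40+0) = 52
One optimal cutting: pieces 2 + 2 + 2 + 2 with 1 cm of scrap → $52.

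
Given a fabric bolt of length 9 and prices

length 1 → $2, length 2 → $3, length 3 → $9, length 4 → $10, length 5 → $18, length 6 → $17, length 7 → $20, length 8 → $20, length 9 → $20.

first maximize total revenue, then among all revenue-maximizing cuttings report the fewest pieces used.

3

Consider every possible first cut. r[k] is the best of p[i]+r[k−i] over all sellable i≤k.
r[1] = 2
r[2] = 4  (first piece 1, then r[1]=2)
r[3] = 9
r[4] = 11  (first piece 1, then r[3]=9)
r[5] = 18
r[6] = 20  (first piece 1, then r[5]=18)
r[7] = 22  (first piece 1, then r[6]=20)
r[8] = 27  (first piece 3, then r[5]=18)
r[9] = 29  (first piece 1, then r[8]=27)
Maximum revenue is $29.
Now minimize piece count subject to staying optimal: for each k, pieces[k] = 1 + min over i with p[i]+r[k−i]=r[k] of pieces[k−i].
pieces[6] = 2
pieces[7] = 3
pieces[8] = 2
pieces[9] = 3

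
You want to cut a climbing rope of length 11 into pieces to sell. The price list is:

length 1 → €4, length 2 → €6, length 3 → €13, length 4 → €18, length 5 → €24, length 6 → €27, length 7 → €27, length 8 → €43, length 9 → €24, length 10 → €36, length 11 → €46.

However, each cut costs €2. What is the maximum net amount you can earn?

54

Consider every possible first cut. r[k] is the best of p[i]+r[k−i] over all sellable i≤k, charging 2 whenever i<k.
r[1] = 4
r[2] = 6  (first piece 1, then r[1]=4)
r[3] = 13
r[4] = 18
r[5] = 24
r[6] = 27
r[7] = 29  (first piece 1, then r[6]=27)
r[8] = 43
r[9] = 45  (first piece 1, then r[8]=43)
r[10] = 47  (first piece 1, then r[9]=45)
r[11] = 54  (first piece 3, then r[8]=43)
One optimal plan: pieces 8 + 3 (1 cut) → €56 − €2 = €54.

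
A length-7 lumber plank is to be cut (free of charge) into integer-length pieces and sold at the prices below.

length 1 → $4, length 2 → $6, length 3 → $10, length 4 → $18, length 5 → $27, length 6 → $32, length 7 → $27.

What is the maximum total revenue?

36

Let v[k] be the best obtainable value from length k. For each k, try every first piece i and keep the best of price[i] + v[k−i].
v[1] = 4
v[2] = max(4+4, 6+0) = 8
v[3] = max(4+8, 6+4, 10+0) = 12
v[4] = max(4+12, 6+8, 10+4, 18+0) = 18
v[5] = max(4+18, 6+12, 10+8, 18+4, 27+0) = 27
v[6] = max(4+27, 6+18, 10+12, 18+8, 27+4, 32+0) = 32
v[7] = max(4+32, 6+27, 10+18, …, 32+4, 27+0) = 36
One optimal cutting: 6 + 1 → $32 + $4 = $36.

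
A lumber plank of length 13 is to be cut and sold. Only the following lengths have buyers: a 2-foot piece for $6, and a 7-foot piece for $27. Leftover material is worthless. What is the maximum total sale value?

45

Let best[k] be the best obtainable value from length k. For each k, try every first piece i and keep the best of price[i] + best[k−i].
best[1] = 0
best[2] = 6
best[3] = 6
best[4] = 12  (first piece 2, then best[2]=6)
best[5] = 12
best[6] = 18  (first piece 2, then best[4]=12)
best[7] = 27
best[8] = 27
best[9] = 33  (first piece 2, then best[7]=27)
best[10] = 33
best[11] = 39  (first piece 2, then best[9]=33)
best[12] = 39
best[13] = 45  (first piece 2, then best[11]=39)
One optimal cutting: 7 + 2 + 2 + 2 → $45.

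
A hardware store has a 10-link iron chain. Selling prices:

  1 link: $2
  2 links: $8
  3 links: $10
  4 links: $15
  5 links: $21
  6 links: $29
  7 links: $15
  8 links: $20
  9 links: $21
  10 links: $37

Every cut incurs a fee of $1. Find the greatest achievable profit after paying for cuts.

43

Consider every possible first cut. net[k] is the best of p[i]+net[k−i] over all sellable i≤k, charging 1 whenever i<k.
net[1] = 2
net[2] = max(2+2-1, 8+0) = 8
net[3] = max(2+8-1, 8+2-1, 10+0) = 10
net[4] = max(2+10-1, 8+8-1, 10+2-1, 15+0) = 15
net[5] = max(2+15-1, 8+10-1, 10+8-1, 15+2-1, 21+0) = 21
net[6] = max(2+21-1, 8+15-1, 10+10-1, 15+8-1, 21+2-1, 29+0) = 29
net[7] = max(2+29-1, 8+21-1, 10+15-1, …, 29+2-1, 15+0) = 30
net[8] = max(2+30-1, 8+29-1, 10+21-1, …, 15+2-1, 20+0) = 36
net[9] = max(2+36-1, 8+30-1, 10+29-1, …, 20+2-1, 21+0) = 38
net[10] = max(2+38-1, 8+36-1, 10+30-1, …, 21+2-1, 37+0) = 43
One optimal plan: pieces 6 + 2 + 2 (2 cuts) → $45 − $2 = $43.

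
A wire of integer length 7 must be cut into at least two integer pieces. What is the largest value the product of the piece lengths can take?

12

Fill m[k] for k=2..7: at each k try every first piece i and multiply by the better of (k−i) uncut or m[k−i].
Small cases: m[2]=1.
m[3] = 1·max(2,1) = 1·2 = 2
m[4] = 2·max(2,1) = 2·2 = 4
m[5] = 2·max(3,2) = 2·3 = 6
m[6] = 3·max(3,2) = 3·3 = 9
m[7] = 2·max(5,6) = 2·6 = 12
One optimal split: 3 + 2 + 2; product 3·2·2 = 12.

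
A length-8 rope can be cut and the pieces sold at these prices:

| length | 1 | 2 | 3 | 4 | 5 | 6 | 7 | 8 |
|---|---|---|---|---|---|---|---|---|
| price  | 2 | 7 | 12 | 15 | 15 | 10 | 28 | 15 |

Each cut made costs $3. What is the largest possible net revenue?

Let v[k] be the best obtainable value from length k. For each k, try every first piece i and keep the best of price[i] + v[k−i] minus the 3 cut fee when i<k.
v[1] = 2
v[2] = 7
v[3] = 12
v[4] = 15
v[5] = 16  (first piece 2, then v[3]=12)
v[6] = 21  (first piece 3, then v[3]=12)
v[7] = 28
v[8] = 27  (first piece 1, then v[7]=28)
One optimal plan: pieces 7 + 1 (1 cut) → $30 − $3 = $27.

27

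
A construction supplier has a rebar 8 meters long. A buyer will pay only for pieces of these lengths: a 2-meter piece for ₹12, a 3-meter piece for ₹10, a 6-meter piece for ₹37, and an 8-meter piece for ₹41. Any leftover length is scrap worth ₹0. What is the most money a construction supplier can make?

49

Let r[k] be the best obtainable value from length k. For each k, try every first piece i and keep the best of price[i] + r[k−i].
r[1] = 0
r[2] = 12
r[3] = max(12+0, 10+0) = 12
r[4] = max(12+12, 10+0) = 24
r[5] = max(12+12, 10+12) = 24
r[6] = max(12+24, 10+12, 37+0) = 37
r[7] = max(12+24, 10+24, 37+0) = 37
r[8] = max(12+37, 10+24, 37+12, 41+0) = 49
One optimal cutting: 6 + 2 → ₹49.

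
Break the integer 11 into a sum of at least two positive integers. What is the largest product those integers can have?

Fill g[k] for k=2..11: at each k try every first piece i and multiply by the better of (k−i) uncut or g[k−i].
g[2] = 1·max(1,0) = 1·1 = 1
g[3] = 1·max(2,1) = 1·2 = 2
g[4] = 2·max(2,1) = 2·2 = 4
g[5] = 2·max(3,2) = 2·3 = 6
g[6] = 3·max(3,2) = 3·3 = 9
g[7] = 2·max(5,6) = 2·6 = 12
g[8] = 2·max(6,9) = 2·9 = 18
g[9] = 3·max(6,9) = 3·9 = 27
g[10] = 2·max(8,18) = 2·18 = 36
g[11] = 2·max(9,27) = 2·27 = 54
One optimal split: 3 + 3 + 3 + 2; product 3·3·3·2 = 54.

54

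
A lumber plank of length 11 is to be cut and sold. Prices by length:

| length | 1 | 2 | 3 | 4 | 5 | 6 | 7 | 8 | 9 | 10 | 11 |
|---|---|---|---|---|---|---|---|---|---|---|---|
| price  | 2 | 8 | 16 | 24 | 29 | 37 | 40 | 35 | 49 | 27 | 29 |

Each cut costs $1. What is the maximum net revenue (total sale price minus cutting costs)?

65

Let net[k] be the best obtainable value from length k. For each k, try every first piece i and keep the best of price[i] + net[k−i] minus the 1 cut fee when i<k.
net[1] = 2
net[2] = max(2+2-1, 8+0) = 8
net[3] = max(2+8-1, 8+2-1, 16+0) = 16
net[4] = max(2+16-1, 8+8-1, 16+2-1, 24+0) = 24
net[5] = max(2+24-1, 8+16-1, 16+8-1, 24+2-1, 29+0) = 29
net[6] = max(2+29-1, 8+24-1, 16+16-1, 24+8-1, 29+2-1, 37+0) = 37
net[7] = max(2+37-1, 8+29-1, 16+24-1, …, 37+2-1, 40+0) = 40
net[8] = max(2+40-1, 8+37-1, 16+29-1, …, 40+2-1, 35+0) = 47
net[9] = max(2+47-1, 8+40-1, 16+37-1, …, 35+2-1, 49+0) = 52
net[10] = max(2+52-1, 8+47-1, 16+40-1, …, 49+2-1, 27+0) = 60
net[11] = max(2+60-1, 8+52-1, 16+47-1, …, 27+2-1, 29+0) = 65
One optimal plan: pieces 6 + 5 (1 cut) → $66 − $1 = $65.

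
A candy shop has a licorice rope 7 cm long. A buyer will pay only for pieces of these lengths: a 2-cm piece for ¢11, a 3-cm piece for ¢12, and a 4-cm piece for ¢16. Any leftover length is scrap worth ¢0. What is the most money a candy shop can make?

34

Let best[k] be the best obtainable value from length k. For each k, try every first piece i and keep the best of price[i] + best[k−i].
best[1] = 0
best[2] = 11
best[3] = 12
best[4] = 22  (first piece 2, then best[2]=11)
best[5] = 23  (first piece 2, then best[3]=12)
best[6] = 33  (first piece 2, then best[4]=22)
best[7] = 34  (first piece 2, then best[5]=23)
One optimal cutting: 3 + 2 + 2 → ¢34.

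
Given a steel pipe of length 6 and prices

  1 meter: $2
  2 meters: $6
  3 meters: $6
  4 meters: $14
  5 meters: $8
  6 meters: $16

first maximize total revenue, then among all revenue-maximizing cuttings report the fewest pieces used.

2

Let r[k] be the best obtainable value from length k. For each k, try every first piece i and keep the best of price[i] + r[k−i].
r[1] = 2
r[2] = max(2+2, 6+0) = 6
r[3] = max(2+6, 6+2, 6+0) = 8
r[4] = max(2+8, 6+6, 6+2, 14+0) = 14
r[5] = max(2+14, 6+8, 6+6, 14+2, 8+0) = 16
r[6] = max(2+16, 6+14, 6+8, 14+6, 8+2, 16+0) = 20
Maximum revenue is $20.
Now minimize piece count subject to staying optimal: for each k, pieces[k] = 1 + min over i with p[i]+r[k−i]=r[k] of pieces[k−i].
pieces[3] = 2
pieces[4] = 1
pieces[5] = 2
pieces[6] = 2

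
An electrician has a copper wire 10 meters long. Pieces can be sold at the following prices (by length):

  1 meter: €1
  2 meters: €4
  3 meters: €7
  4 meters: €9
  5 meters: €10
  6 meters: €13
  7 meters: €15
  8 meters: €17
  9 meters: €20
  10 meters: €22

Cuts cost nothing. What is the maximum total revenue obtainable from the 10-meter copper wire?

Build v[k] bottom-up: v[k] = max over allowed piece i of (p[i] + v[k−i]).
v[1] = 1
v[2] = 4
v[3] = 7
v[4] = 9
v[5] = 11  (first piece 2, then v[3]=7)
v[6] = 14  (first piece 3, then v[3]=7)
v[7] = 16  (first piece 3, then v[4]=9)
v[8] = 18  (first piece 2, then v[6]=14)
v[9] = 21  (first piece 3, then v[6]=14)
v[10] = 23  (first piece 3, then v[7]=16)
One optimal cutting: 4 + 3 + 3 → €9 + €7 + €7 = €23.

23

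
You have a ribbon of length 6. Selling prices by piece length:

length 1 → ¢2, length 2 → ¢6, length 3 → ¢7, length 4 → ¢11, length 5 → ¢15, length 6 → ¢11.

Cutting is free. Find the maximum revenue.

18

Consider every possible first cut. R[k] is the best of p[i]+R[k−i] over all sellable i≤k.
R[1] = 2
R[2] = 6
R[3] = 8  (first piece 1, then R[2]=6)
R[4] = 12  (first piece 2, then R[2]=6)
R[5] = 15
R[6] = 18  (first piece 2, then R[4]=12)
One optimal cutting: 2 + 2 + 2 → ¢6 + ¢6 + ¢6 = ¢18.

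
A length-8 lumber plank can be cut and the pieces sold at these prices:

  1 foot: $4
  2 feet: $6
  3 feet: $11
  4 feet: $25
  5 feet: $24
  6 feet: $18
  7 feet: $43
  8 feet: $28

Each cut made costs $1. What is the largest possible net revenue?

49

Consider every possible first cut. net[k] is the best of p[i]+net[k−i] over all sellable i≤k, charging 1 whenever i<k.
net[1] = 4
net[2] = max(4+4-1, 6+0) = 7
net[3] = max(4+7-1, 6+4-1, 11+0) = 11
net[4] = max(4+11-1, 6+7-1, 11+4-1, 25+0) = 25
net[5] = max(4+25-1, 6+11-1, 11+7-1, 25+4-1, 24+0) = 28
net[6] = max(4+28-1, 6+25-1, 11+11-1, 25+7-1, 24+4-1, 18+0) = 31
net[7] = max(4+31-1, 6+28-1, 11+25-1, …, 18+4-1, 43+0) = 43
net[8] = max(4+43-1, 6+31-1, 11+28-1, …, 43+4-1, 28+0) = 49
One optimal plan: pieces 4 + 4 (1 cut) → $50 − $1 = $49.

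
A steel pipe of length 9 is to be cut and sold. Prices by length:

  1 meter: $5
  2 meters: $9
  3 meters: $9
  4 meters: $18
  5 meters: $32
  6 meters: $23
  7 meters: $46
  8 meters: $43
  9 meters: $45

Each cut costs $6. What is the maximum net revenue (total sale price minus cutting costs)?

Let r[k] be the best obtainable value from length k. For each k, try every first piece i and keep the best of price[i] + r[k−i] minus the 6 cut fee when i<k.
r[1] = 5
r[2] = max(5+5-6, 9+0) = 9
r[3] = max(5+9-6, 9+5-6, 9+0) = 9
r[4] = max(5+9-6, 9+9-6, 9+5-6, 18+0) = 18
r[5] = max(5+18-6, 9+9-6, 9+9-6, 18+5-6, 32+0) = 32
r[6] = max(5+32-6, 9+18-6, 9+9-6, 18+9-6, 32+5-6, 23+0) = 31
r[7] = max(5+31-6, 9+32-6, 9+18-6, …, 23+5-6, 46+0) = 46
r[8] = max(5+46-6, 9+31-6, 9+32-6, …, 46+5-6, 43+0) = 45
r[9] = max(5+45-6, 9+46-6, 9+31-6, …, 43+5-6, 45+0) = 49
One optimal plan: pieces 7 + 2 (1 cut) → $55 − $6 = $49.

49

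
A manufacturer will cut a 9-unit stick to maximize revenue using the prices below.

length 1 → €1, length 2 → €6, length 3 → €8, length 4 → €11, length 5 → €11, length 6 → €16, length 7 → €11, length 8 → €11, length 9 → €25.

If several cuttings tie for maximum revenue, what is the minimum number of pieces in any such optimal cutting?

Build r[k] bottom-up: r[k] = max over allowed piece i of (p[i] + r[k−i]).
r[1] = 1
r[2] = 6
r[3] = 8
r[4] = 12  (first piece 2, then r[2]=6)
r[5] = 14  (first piece 2, then r[3]=8)
r[6] = 18  (first piece 2, then r[4]=12)
r[7] = 20  (first piece 2, then r[5]=14)
r[8] = 24  (first piece 2, then r[6]=18)
r[9] = 26  (first piece 2, then r[7]=20)
Maximum revenue is €26.
Now minimize piece count subject to staying optimal: for each k, pieces[k] = 1 + min over i with p[i]+r[k−i]=r[k] of pieces[k−i].
pieces[6] = 3
pieces[7] = 3
pieces[8] = 4
pieces[9] = 4

4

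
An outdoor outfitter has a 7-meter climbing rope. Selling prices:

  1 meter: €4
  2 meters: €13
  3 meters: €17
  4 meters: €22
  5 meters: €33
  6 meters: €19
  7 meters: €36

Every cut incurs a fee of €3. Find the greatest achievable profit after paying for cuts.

Consider every possible first cut. v[k] is the best of p[i]+v[k−i] over all sellable i≤k, charging 3 whenever i<k.
v[1] = 4
v[2] = 13
v[3] = 17
v[4] = 23  (first piece 2, then v[2]=13)
v[5] = 33
v[6] = 34  (first piece 1, then v[5]=33)
v[7] = 43  (first piece 2, then v[5]=33)
One optimal plan: pieces 5 + 2 (1 cut) → €46 − €3 = €43.

43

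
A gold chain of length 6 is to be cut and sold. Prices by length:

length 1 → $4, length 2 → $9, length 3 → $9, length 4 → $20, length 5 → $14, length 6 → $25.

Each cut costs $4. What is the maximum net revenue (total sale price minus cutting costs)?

25

Consider every possible first cut. v[k] is the best of p[i]+v[k−i] over all sellable i≤k, charging 4 whenever i<k.
v[1] = 4
v[2] = 9
v[3] = 9  (first piece 1, then v[2]=9)
v[4] = 20
v[5] = 20  (first piece 1, then v[4]=20)
v[6] = 25  (first piece 2, then v[4]=20)
One optimal plan: pieces 4 + 2 (1 cut) → $29 − $4 = $25.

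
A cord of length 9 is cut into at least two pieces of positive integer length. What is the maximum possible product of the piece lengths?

Define g[k] = max over 1≤i<k of i · max(k−i, g[k−i]); the inner max lets the remainder stay uncut if that's better.
g[2] = 1×max(1,0) = 1×1 = 1
g[3] = 1×max(2,1) = 1×2 = 2
g[4] = 2×max(2,1) = 2×2 = 4
g[5] = 2×max(3,2) = 2×3 = 6
g[6] = 3×max(3,2) = 3×3 = 9
g[7] = 2×max(5,6) = 2×6 = 12
g[8] = 2×max(6,9) = 2×9 = 18
g[9] = 3×max(6,9) = 3×9 = 27
One optimal split: 3 + 3 + 3; product 3×3×3 = 27.

27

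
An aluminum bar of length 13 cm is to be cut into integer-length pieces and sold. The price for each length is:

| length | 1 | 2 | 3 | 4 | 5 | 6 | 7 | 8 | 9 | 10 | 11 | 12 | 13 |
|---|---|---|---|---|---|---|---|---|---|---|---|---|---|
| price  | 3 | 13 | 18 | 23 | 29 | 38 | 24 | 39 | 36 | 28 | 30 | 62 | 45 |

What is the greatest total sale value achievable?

83

Let v[k] be the best obtainable value from length k. For each k, try every first piece i and keep the best of price[i] + v[k−i].
v[1] = 3
v[2] = max(3+3, 13+0) = 13
v[3] = max(3+13, 13+3, 18+0) = 18
v[4] = max(3+18, 13+13, 18+3, 23+0) = 26
v[5] = max(3+26, 13+18, 18+13, 23+3, 29+0) = 31
v[6] = max(3+31, 13+26, 18+18, 23+13, 29+3, 38+0) = 39
v[7] = max(3+39, 13+31, 18+26, …, 38+3, 24+0) = 44
v[8] = max(3+44, 13+39, 18+31, …, 24+3, 39+0) = 52
v[9] = max(3+52, 13+44, 18+39, …, 39+3, 36+0) = 57
v[10] = max(3+57, 13+52, 18+44, …, 36+3, 28+0) = 65
v[11] = max(3+65, 13+57, 18+52, …, 28+3, 30+0) = 70
v[12] = max(3+70, 13+65, 18+57, …, 30+3, 62+0) = 78
v[13] = max(3+78, 13+70, 18+65, …, 62+3, 45+0) = 83
One optimal cutting: 3 + 2 + 2 + 2 + 2 + 2 → $18 + $13 + $13 + $13 + $13 + $13 = $83.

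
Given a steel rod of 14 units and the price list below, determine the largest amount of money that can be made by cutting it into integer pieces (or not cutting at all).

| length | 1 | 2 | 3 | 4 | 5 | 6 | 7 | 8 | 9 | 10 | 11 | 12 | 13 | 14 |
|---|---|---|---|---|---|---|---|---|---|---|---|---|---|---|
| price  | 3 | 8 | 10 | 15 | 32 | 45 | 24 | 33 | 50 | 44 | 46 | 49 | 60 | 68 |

Let R[k] be the best obtainable value from length k. For each k, try every first piece i and keep the best of price[i] + R[k−i].
R[1] = 3
R[2] = max(3+3, 8+0) = 8
R[3] = max(3+8, 8+3, 10+0) = 11
R[4] = max(3+11, 8+8, 10+3, 15+0) = 16
R[5] = max(3+16, 8+11, 10+8, 15+3, 32+0) = 32
R[6] = max(3+32, 8+16, 10+11, 15+8, 32+3, 45+0) = 45
R[7] = max(3+45, 8+32, 10+16, …, 45+3, 24+0) = 48
R[8] = max(3+48, 8+45, 10+32, …, 24+3, 33+0) = 53
R[9] = max(3+53, 8+48, 10+45, …, 33+3, 50+0) = 56
R[10] = max(3+56, 8+53, 10+48, …, 50+3, 44+0) = 64
R[11] = max(3+64, 8+56, 10+53, …, 44+3, 46+0) = 77
R[12] = max(3+77, 8+64, 10+56, …, 46+3, 49+0) = 90
R[13] = max(3+90, 8+77, 10+64, …, 49+3, 60+0) = 93
R[14] = max(3+93, 8+90, 10+77, …, 60+3, 68+0) = 98
One optimal cutting: 6 + 6 + 2 → $45 + $45 + $8 = $98.

98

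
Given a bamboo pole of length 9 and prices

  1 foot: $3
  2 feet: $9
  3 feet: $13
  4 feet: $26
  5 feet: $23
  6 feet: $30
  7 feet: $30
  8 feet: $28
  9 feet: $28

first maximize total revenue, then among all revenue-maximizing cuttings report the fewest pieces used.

Build r[k] bottom-up: r[k] = max over allowed piece i of (p[i] + r[k−i]).
r[1] = 3
r[2] = 9
r[3] = 13
r[4] = 26
r[5] = 29  (first piece 1, then r[4]=26)
r[6] = 35  (first piece 2, then r[4]=26)
r[7] = 39  (first piece 3, then r[4]=26)
r[8] = 52  (first piece 4, then r[4]=26)
r[9] = 55  (first piece 1, then r[8]=52)
Maximum revenue is $55.
Now minimize piece count subject to staying optimal: for each k, pieces[k] = 1 + min over i with p[i]+r[k−i]=r[k] of pieces[k−i].
pieces[6] = 2
pieces[7] = 2
pieces[8] = 2
pieces[9] = 3

3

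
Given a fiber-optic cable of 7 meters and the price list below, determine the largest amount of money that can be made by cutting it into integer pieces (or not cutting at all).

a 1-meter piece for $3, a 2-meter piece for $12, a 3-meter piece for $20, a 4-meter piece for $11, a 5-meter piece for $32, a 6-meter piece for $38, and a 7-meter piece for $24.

Let r[k] be the best obtainable value from length k. For each k, try every first piece i and keep the best of price[i] + r[k−i].
r[1] = 3
r[2] = max(3+3, 12+0) = 12
r[3] = max(3+12, 12+3, 20+0) = 20
r[4] = max(3+20, 12+12, 20+3, 11+0) = 24
r[5] = max(3+24, 12+20, 20+12, 11+3, 32+0) = 32
r[6] = max(3+32, 12+24, 20+20, 11+12, 32+3, 38+0) = 40
r[7] = max(3+40, 12+32, 20+24, …, 38+3, 24+0) = 44
One optimal cutting: 3 + 2 + 2 → $20 + $12 + $12 = $44.

44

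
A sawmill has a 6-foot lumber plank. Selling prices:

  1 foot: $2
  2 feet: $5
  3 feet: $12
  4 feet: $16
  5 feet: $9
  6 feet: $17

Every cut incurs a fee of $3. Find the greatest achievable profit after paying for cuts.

21

Build r[k] bottom-up: r[k] = max over allowed piece i of (p[i] + r[k−i]) − 3 per cut.
r[1] = 2
r[2] = max(2+2-3, 5+0) = 5
r[3] = max(2+5-3, 5+2-3, 12+0) = 12
r[4] = max(2+12-3, 5+5-3, 12+2-3, 16+0) = 16
r[5] = max(2+16-3, 5+12-3, 12+5-3, 16+2-3, 9+0) = 15
r[6] = max(2+15-3, 5+16-3, 12+12-3, 16+5-3, 9+2-3, 17+0) = 21
One optimal plan: pieces 3 + 3 (1 cut) → $24 − $3 = $21.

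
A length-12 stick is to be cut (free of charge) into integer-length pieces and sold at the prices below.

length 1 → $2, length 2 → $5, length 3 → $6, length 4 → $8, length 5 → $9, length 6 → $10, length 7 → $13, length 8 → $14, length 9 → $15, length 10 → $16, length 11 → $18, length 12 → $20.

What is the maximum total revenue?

Let r[k] be the best obtainable value from length k. For each k, try every first piece i and keep the best of price[i] + r[k−i].
r[1] = 2
r[2] = max(2+2, 5+0) = 5
r[3] = max(2+5, 5+2, 6+0) = 7
r[4] = max(2+7, 5+5, 6+2, 8+0) = 10
r[5] = max(2+10, 5+7, 6+5, 8+2, 9+0) = 12
r[6] = max(2+12, 5+10, 6+7, 8+5, 9+2, 10+0) = 15
r[7] = max(2+15, 5+12, 6+10, …, 10+2, 13+0) = 17
r[8] = max(2+17, 5+15, 6+12, …, 13+2, 14+0) = 20
r[9] = max(2+20, 5+17, 6+15, …, 14+2, 15+0) = 22
r[10] = max(2+22, 5+20, 6+17, …, 15+2, 16+0) = 25
r[11] = max(2+25, 5+22, 6+20, …, 16+2, 18+0) = 27
r[12] = max(2+27, 5+25, 6+22, …, 18+2, 20+0) = 30
One optimal cutting: 2 + 2 + 2 + 2 + 2 + 2 → $5 + $5 + $5 + $5 + $5 + $5 = $30.

30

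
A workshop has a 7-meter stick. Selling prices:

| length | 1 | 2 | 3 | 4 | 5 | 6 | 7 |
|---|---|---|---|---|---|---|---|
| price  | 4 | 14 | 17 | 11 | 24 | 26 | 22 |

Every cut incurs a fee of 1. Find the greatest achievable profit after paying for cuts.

Let net[k] be the best obtainable value from length k. For each k, try every first piece i and keep the best of price[i] + net[k−i] minus the 1 cut fee when i<k.
net[1] = 4
net[2] = 14
net[3] = 17  (first piece 1, then net[2]=14)
net[4] = 27  (first piece 2, then net[2]=14)
net[5] = 30  (first piece 1, then net[4]=27)
net[6] = 40  (first piece 2, then net[4]=27)
net[7] = 43  (first piece 1, then net[6]=40)
One optimal plan: pieces 2 + 2 + 2 + 1 (3 cuts) → 46 − 3 = 43.

43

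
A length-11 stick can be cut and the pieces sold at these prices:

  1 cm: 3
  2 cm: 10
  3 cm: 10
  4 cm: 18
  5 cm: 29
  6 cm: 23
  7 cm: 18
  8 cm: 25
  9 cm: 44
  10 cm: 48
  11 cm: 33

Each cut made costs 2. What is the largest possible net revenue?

Let r[k] be the best obtainable value from length k. For each k, try every first piece i and keep the best of price[i] + r[k−i] minus the 2 cut fee when i<k.
r[1] = 3
r[2] = 10
r[3] = 11  (first piece 1, then r[2]=10)
r[4] = 18  (first piece 2, then r[2]=10)
r[5] = 29
r[6] = 30  (first piece 1, then r[5]=29)
r[7] = 37  (first piece 2, then r[5]=29)
r[8] = 38  (first piece 1, then r[7]=37)
r[9] = 45  (first piece 2, then r[7]=37)
r[10] = 56  (first piece 5, then r[5]=29)
r[11] = 57  (first piece 1, then r[10]=56)
One optimal plan: pieces 5 + 5 + 1 (2 cuts) → 61 − 4 = 57.

57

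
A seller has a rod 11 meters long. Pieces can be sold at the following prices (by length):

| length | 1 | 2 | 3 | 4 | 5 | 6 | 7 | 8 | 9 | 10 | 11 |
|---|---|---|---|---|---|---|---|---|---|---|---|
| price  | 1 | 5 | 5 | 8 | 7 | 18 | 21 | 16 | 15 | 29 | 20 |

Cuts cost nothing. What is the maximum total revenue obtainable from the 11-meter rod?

Let r[k] be the best obtainable value from length k. For each k, try every first piece i and keep the best of price[i] + r[k−i].
r[1] = 1
r[2] = max(1+1, 5+0) = 5
r[3] = max(1+5, 5+1, 5+0) = 6
r[4] = max(1+6, 5+5, 5+1, 8+0) = 10
r[5] = max(1+10, 5+6, 5+5, 8+1, 7+0) = 11
r[6] = max(1+11, 5+10, 5+6, 8+5, 7+1, 18+0) = 18
r[7] = max(1+18, 5+11, 5+10, …, 18+1, 21+0) = 21
r[8] = max(1+21, 5+18, 5+11, …, 21+1, 16+0) = 23
r[9] = max(1+23, 5+21, 5+18, …, 16+1, 15+0) = 26
r[10] = max(1+26, 5+23, 5+21, …, 15+1, 29+0) = 29
r[11] = max(1+29, 5+26, 5+23, …, 29+1, 20+0) = 31
One optimal cutting: 7 + 2 + 2 → €21 + €5 + €5 = €31.

31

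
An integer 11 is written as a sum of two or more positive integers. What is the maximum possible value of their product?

54

Define f[k] = max over 1≤i<k of i · max(k−i, f[k−i]); the inner max lets the remainder stay uncut if that's better.
Small cases: f[2]=1, f[3]=2, f[4]=4, f[5]=6.
f[6] = 3*max(3,2) = 3*3 = 9
f[7] = 2*max(5,6) = 2*6 = 12
f[8] = 2*max(6,9) = 2*9 = 18
f[9] = 3*max(6,9) = 3*9 = 27
f[10] = 2*max(8,18) = 2*18 = 36
f[11] = 2*max(9,27) = 2*27 = 54
One optimal split: 3 + 3 + 3 + 2; product 3*3*3*2 = 54.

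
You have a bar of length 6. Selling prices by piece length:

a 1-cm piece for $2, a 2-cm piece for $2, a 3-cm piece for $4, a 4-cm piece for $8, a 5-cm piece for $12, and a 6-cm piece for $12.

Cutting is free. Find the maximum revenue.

Consider every possible first cut. R[k] is the best of p[i]+R[k−i] over all sellable i≤k.
R[1] = 2
R[2] = 4  (first piece 1, then R[1]=2)
R[3] = 6  (first piece 1, then R[2]=4)
R[4] = 8  (first piece 1, then R[3]=6)
R[5] = 12
R[6] = 14  (first piece 1, then R[5]=12)
One optimal cutting: 5 + 1 → $12 + $2 = $14.

14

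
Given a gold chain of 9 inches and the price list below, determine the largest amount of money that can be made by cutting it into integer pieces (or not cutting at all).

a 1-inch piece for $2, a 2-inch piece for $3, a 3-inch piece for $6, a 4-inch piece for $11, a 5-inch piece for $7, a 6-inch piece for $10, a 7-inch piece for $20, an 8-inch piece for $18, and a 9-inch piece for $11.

24

Consider every possible first cut. v[k] is the best of p[i]+v[k−i] over all sellable i≤k.
v[1] = 2
v[2] = max(2+2, 3+0) = 4
v[3] = max(2+4, 3+2, 6+0) = 6
v[4] = max(2+6, 3+4, 6+2, 11+0) = 11
v[5] = max(2+11, 3+6, 6+4, 11+2, 7+0) = 13
v[6] = max(2+13, 3+11, 6+6, 11+4, 7+2, 10+0) = 15
v[7] = max(2+15, 3+13, 6+11, …, 10+2, 20+0) = 20
v[8] = max(2+20, 3+15, 6+13, …, 20+2, 18+0) = 22
v[9] = max(2+22, 3+20, 6+15, …, 18+2, 11+0) = 24
One optimal cutting: 7 + 1 + 1 → $20 + $2 + $2 = $24.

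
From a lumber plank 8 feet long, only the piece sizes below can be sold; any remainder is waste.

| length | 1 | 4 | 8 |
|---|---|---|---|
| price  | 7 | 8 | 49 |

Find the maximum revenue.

56

Build f[k] bottom-up: f[k] = max over allowed piece i of (p[i] + f[k−i]).
f[1] = 7
f[2] = 14  (first piece 1, then f[1]=7)
f[3] = 21  (first piece 1, then f[2]=14)
f[4] = max(7+21, 8+0) = 28
f[5] = max(7+28, 8+7) = 35
f[6] = max(7+35, 8+14) = 42
f[7] = max(7+42, 8+21) = 49
f[8] = max(7+49, 8+28, 49+0) = 56
One optimal cutting: 1 + 1 + 1 + 1 + 1 + 1 + 1 + 1 → $56.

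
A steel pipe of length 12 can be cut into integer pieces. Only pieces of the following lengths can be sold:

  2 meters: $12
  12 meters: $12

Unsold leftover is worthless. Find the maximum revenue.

Consider every possible first cut. r[k] is the best of p[i]+r[k−i] over all sellable i≤k.
r[1] = 0
r[2] = 12
r[3] = 12
r[4] = 24  (first piece 2, then r[2]=12)
r[5] = 24
r[6] = 36  (first piece 2, then r[4]=24)
r[7] = 36
r[8] = 48  (first piece 2, then r[6]=36)
r[9] = 48
r[10] = 60  (first piece 2, then r[8]=48)
r[11] = 60
r[12] = 72  (first piece 2, then r[10]=60)
One optimal cutting: 2 + 2 + 2 + 2 + 2 + 2 → $72.

72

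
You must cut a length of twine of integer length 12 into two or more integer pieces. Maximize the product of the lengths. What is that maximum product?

Define m[k] = max over 1≤i<k of i · max(k−i, m[k−i]); the inner max lets the remainder stay uncut if that's better.
m[2] = 1*max(1,0) = 1*1 = 1
m[3] = 1*max(2,1) = 1*2 = 2
m[4] = 2*max(2,1) = 2*2 = 4
m[5] = 2*max(3,2) = 2*3 = 6
m[6] = 3*max(3,2) = 3*3 = 9
m[7] = 2*max(5,6) = 2*6 = 12
m[8] = 2*max(6,9) = 2*9 = 18
m[9] = 3*max(6,9) = 3*9 = 27
m[10] = 2*max(8,18) = 2*18 = 36
m[11] = 2*max(9,27) = 2*27 = 54
m[12] = 3*max(9,27) = 3*27 = 81
One optimal split: 3 + 3 + 3 + 3; product 3*3*3*3 = 81.

81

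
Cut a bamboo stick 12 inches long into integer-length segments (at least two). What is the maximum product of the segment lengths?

Define m[k] = max over 1≤i<k of i · max(k−i, m[k−i]); the inner max lets the remainder stay uncut if that's better.
Small cases: m[2]=1, m[3]=2, m[4]=4, m[5]=6.
m[6] = 3*max(3,2) = 3*3 = 9
m[7] = 2*max(5,6) = 2*6 = 12
m[8] = 2*max(6,9) = 2*9 = 18
m[9] = 3*max(6,9) = 3*9 = 27
m[10] = 2*max(8,18) = 2*18 = 36
m[11] = 2*max(9,27) = 2*27 = 54
m[12] = 3*max(9,27) = 3*27 = 81
One optimal split: 3 + 3 + 3 + 3; product 3*3*3*3 = 81.

81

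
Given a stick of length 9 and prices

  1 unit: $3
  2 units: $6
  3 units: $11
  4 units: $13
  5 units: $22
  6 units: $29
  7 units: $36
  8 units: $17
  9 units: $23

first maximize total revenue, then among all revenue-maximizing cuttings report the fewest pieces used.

Consider every possible first cut. r[k] is the best of p[i]+r[k−i] over all sellable i≤k.
r[1] = 3
r[2] = 6  (first piece 1, then r[1]=3)
r[3] = 11
r[4] = 14  (first piece 1, then r[3]=11)
r[5] = 22
r[6] = 29
r[7] = 36
r[8] = 39  (first piece 1, then r[7]=36)
r[9] = 42  (first piece 1, then r[8]=39)
Maximum revenue is $42.
Now minimize piece count subject to staying optimal: for each k, pieces[k] = 1 + min over i with p[i]+r[k−i]=r[k] of pieces[k−i].
pieces[6] = 1
pieces[7] = 1
pieces[8] = 2
pieces[9] = 2

2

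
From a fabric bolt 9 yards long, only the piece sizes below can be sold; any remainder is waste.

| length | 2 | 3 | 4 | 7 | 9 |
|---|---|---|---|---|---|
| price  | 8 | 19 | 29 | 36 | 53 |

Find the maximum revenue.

Build r[k] bottom-up: r[k] = max over allowed piece i of (p[i] + r[k−i]).
r[1] = 0
r[2] = 8
r[3] = max(8+0, 19+0) = 19
r[4] = max(8+8, 19+0, 29+0) = 29
r[5] = max(8+19, 19+8, 29+0) = 29
r[6] = max(8+29, 19+19, 29+8) = 38
r[7] = max(8+29, 19+29, 29+19, 36+0) = 48
r[8] = max(8+38, 19+29, 29+29, 36+0) = 58
r[9] = max(8+48, 19+38, 29+29, 36+8, 53+0) = 58
One optimal cutting: pieces 4 + 4 with 1 yard of scrap → $58.

58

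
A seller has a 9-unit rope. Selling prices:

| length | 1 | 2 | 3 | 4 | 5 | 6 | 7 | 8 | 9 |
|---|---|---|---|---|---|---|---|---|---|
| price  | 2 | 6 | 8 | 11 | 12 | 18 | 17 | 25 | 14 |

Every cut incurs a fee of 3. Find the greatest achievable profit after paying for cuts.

Consider every possible first cut. r[k] is the best of p[i]+r[k−i] over all sellable i≤k, charging 3 whenever i<k.
r[1] = 2
r[2] = max(2+2-3, 6+0) = 6
r[3] = max(2+6-3, 6+2-3, 8+0) = 8
r[4] = max(2+8-3, 6+6-3, 8+2-3, 11+0) = 11
r[5] = max(2+11-3, 6+8-3, 8+6-3, 11+2-3, 12+0) = 12
r[6] = max(2+12-3, 6+11-3, 8+8-3, 11+6-3, 12+2-3, 18+0) = 18
r[7] = max(2+18-3, 6+12-3, 8+11-3, …, 18+2-3, 17+0) = 17
r[8] = max(2+17-3, 6+18-3, 8+12-3, …, 17+2-3, 25+0) = 25
r[9] = max(2+25-3, 6+17-3, 8+18-3, …, 25+2-3, 14+0) = 24
One optimal plan: pieces 8 + 1 (1 cut) → 27 − 3 = 24.

24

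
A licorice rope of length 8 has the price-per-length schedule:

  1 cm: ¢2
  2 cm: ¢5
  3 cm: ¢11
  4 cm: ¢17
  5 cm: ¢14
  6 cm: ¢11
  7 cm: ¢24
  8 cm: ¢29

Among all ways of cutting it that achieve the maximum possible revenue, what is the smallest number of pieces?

2

Let r[k] be the best obtainable value from length k. For each k, try every first piece i and keep the best of price[i] + r[k−i].
r[1] = 2
r[2] = 5
r[3] = 11
r[4] = 17
r[5] = 19  (first piece 1, then r[4]=17)
r[6] = 22  (first piece 2, then r[4]=17)
r[7] = 28  (first piece 3, then r[4]=17)
r[8] = 34  (first piece 4, then r[4]=17)
Maximum revenue is ¢34.
Now minimize piece count subject to staying optimal: for each k, pieces[k] = 1 + min over i with p[i]+r[k−i]=r[k] of pieces[k−i].
pieces[5] = 2
pieces[6] = 2
pieces[7] = 2
pieces[8] = 2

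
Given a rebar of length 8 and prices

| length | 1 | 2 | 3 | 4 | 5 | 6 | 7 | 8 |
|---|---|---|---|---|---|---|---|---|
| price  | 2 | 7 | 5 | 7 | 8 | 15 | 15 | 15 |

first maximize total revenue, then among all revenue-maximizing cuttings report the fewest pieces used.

Consider every possible first cut. r[k] is the best of p[i]+r[k−i] over all sellable i≤k.
r[1] = 2
r[2] = max(2+2, 7+0) = 7
r[3] = max(2+7, 7+2, 5+0) = 9
r[4] = max(2+9, 7+7, 5+2, 7+0) = 14
r[5] = max(2+14, 7+9, 5+7, 7+2, 8+0) = 16
r[6] = max(2+16, 7+14, 5+9, 7+7, 8+2, 15+0) = 21
r[7] = max(2+21, 7+16, 5+14, …, 15+2, 15+0) = 23
r[8] = max(2+23, 7+21, 5+16, …, 15+2, 15+0) = 28
Maximum revenue is ₹28.
Now minimize piece count subject to staying optimal: for each k, pieces[k] = 1 + min over i with p[i]+r[k−i]=r[k] of pieces[k−i].
pieces[5] = 3
pieces[6] = 3
pieces[7] = 4
pieces[8] = 4

4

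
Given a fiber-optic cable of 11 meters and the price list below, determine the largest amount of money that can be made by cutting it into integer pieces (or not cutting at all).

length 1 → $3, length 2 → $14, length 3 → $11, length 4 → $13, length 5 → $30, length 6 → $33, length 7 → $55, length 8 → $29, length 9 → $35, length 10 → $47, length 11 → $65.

83

Consider every possible first cut. r[k] is the best of p[i]+r[k−i] over all sellable i≤k.
r[1] = 3
r[2] = max(3+3, 14+0) = 14
r[3] = max(3+14, 14+3, 11+0) = 17
r[4] = max(3+17, 14+14, 11+3, 13+0) = 28
r[5] = max(3+28, 14+17, 11+14, 13+3, 30+0) = 31
r[6] = max(3+31, 14+28, 11+17, 13+14, 30+3, 33+0) = 42
r[7] = max(3+42, 14+31, 11+28, …, 33+3, 55+0) = 55
r[8] = max(3+55, 14+42, 11+31, …, 55+3, 29+0) = 58
r[9] = max(3+58, 14+55, 11+42, …, 29+3, 35+0) = 69
r[10] = max(3+69, 14+58, 11+55, …, 35+3, 47+0) = 72
r[11] = max(3+72, 14+69, 11+58, …, 47+3, 65+0) = 83
One optimal cutting: 7 + 2 + 2 → $55 + $14 + $14 = $83.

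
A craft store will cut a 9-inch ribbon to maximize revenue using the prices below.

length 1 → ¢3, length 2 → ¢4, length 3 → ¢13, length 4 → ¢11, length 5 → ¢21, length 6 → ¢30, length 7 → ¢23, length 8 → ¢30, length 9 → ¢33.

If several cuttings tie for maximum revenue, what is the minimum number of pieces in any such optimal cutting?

2

Let r[k] be the best obtainable value from length k. For each k, try every first piece i and keep the best of price[i] + r[k−i].
r[1] = 3
r[2] = 6  (first piece 1, then r[1]=3)
r[3] = 13
r[4] = 16  (first piece 1, then r[3]=13)
r[5] = 21
r[6] = 30
r[7] = 33  (first piece 1, then r[6]=30)
r[8] = 36  (first piece 1, then r[7]=33)
r[9] = 43  (first piece 3, then r[6]=30)
Maximum revenue is ¢43.
Now minimize piece count subject to staying optimal: for each k, pieces[k] = 1 + min over i with p[i]+r[k−i]=r[k] of pieces[k−i].
pieces[6] = 1
pieces[7] = 2
pieces[8] = 3
pieces[9] = 2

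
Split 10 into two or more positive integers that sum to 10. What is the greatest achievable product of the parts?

Fill prod[k] for k=2..10: at each k try every first piece i and multiply by the better of (k−i) uncut or prod[k−i].
prod[2] = 1*max(1,0) = 1*1 = 1
prod[3] = max(1*2, 2*1) = 2
prod[4] = max(1*3, 2*2, 3*1) = 4
prod[5] = max(1*4, 2*3, 3*2, 4*1) = 6
prod[6] = max(1*6, 2*4, 3*3, 4*2, 5*1) = 9
prod[7] = max(1*9, 2*6, 3*4, 4*3, 5*2, 6*1) = 12
prod[8] = max(1*12, 2*9, 3*6, …, 6*2, 7*1) = 18
prod[9] = max(1*18, 2*12, 3*9, …, 7*2, 8*1) = 27
prod[10] = max(1*27, 2*18, 3*12, …, 8*2, 9*1) = 36
One optimal split: 3 + 3 + 2 + 2; product 3*3*2*2 = 36.

36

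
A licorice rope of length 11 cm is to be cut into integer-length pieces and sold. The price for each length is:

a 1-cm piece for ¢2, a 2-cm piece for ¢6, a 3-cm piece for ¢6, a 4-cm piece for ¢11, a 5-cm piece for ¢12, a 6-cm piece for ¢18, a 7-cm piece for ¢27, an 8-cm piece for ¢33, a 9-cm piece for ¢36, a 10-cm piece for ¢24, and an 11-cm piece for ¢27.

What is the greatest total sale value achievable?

Consider every possible first cut. r[k] is the best of p[i]+r[k−i] over all sellable i≤k.
r[1] = 2
r[2] = max(2+2, 6+0) = 6
r[3] = max(2+6, 6+2, 6+0) = 8
r[4] = max(2+8, 6+6, 6+2, 11+0) = 12
r[5] = max(2+12, 6+8, 6+6, 11+2, 12+0) = 14
r[6] = max(2+14, 6+12, 6+8, 11+6, 12+2, 18+0) = 18
r[7] = max(2+18, 6+14, 6+12, …, 18+2, 27+0) = 27
r[8] = max(2+27, 6+18, 6+14, …, 27+2, 33+0) = 33
r[9] = max(2+33, 6+27, 6+18, …, 33+2, 36+0) = 36
r[10] = max(2+36, 6+33, 6+27, …, 36+2, 24+0) = 39
r[11] = max(2+39, 6+36, 6+33, …, 24+2, 27+0) = 42
One optimal cutting: 9 + 2 → ¢36 + ¢6 = ¢42.

42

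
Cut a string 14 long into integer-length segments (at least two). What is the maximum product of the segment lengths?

162

Define P[k] = max over 1≤i<k of i · max(k−i, P[k−i]); the inner max lets the remainder stay uncut if that's better.
P[2] = 1·max(1,0) = 1·1 = 1
P[3] = 1·max(2,1) = 1·2 = 2
P[4] = 2·max(2,1) = 2·2 = 4
P[5] = 2·max(3,2) = 2·3 = 6
P[6] = 3·max(3,2) = 3·3 = 9
P[7] = 2·max(5,6) = 2·6 = 12
P[8] = 2·max(6,9) = 2·9 = 18
P[9] = 3·max(6,9) = 3·9 = 27
P[10] = 2·max(8,18) = 2·18 = 36
P[11] = 2·max(9,27) = 2·27 = 54
P[12] = 3·max(9,27) = 3·27 = 81
P[13] = 2·max(11,54) = 2·54 = 108
P[14] = 2·max(12,81) = 2·81 = 162
One optimal split: 3 + 3 + 3 + 3 + 2; product 3·3·3·3·2 = 162.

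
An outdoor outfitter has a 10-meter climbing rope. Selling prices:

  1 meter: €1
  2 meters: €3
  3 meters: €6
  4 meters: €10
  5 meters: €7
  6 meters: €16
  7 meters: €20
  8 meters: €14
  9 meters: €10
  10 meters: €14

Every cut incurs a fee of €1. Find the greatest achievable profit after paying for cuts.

25

Consider every possible first cut. net[k] is the best of p[i]+net[k−i] over all sellable i≤k, charging 1 whenever i<k.
net[1] = 1
net[2] = max(1+1-1, 3+0) = 3
net[3] = max(1+3-1, 3+1-1, 6+0) = 6
net[4] = max(1+6-1, 3+3-1, 6+1-1, 10+0) = 10
net[5] = max(1+10-1, 3+6-1, 6+3-1, 10+1-1, 7+0) = 10
net[6] = max(1+10-1, 3+10-1, 6+6-1, 10+3-1, 7+1-1, 16+0) = 16
net[7] = max(1+16-1, 3+10-1, 6+10-1, …, 16+1-1, 20+0) = 20
net[8] = max(1+20-1, 3+16-1, 6+10-1, …, 20+1-1, 14+0) = 20
net[9] = max(1+20-1, 3+20-1, 6+16-1, …, 14+1-1, 10+0) = 22
net[10] = max(1+22-1, 3+20-1, 6+20-1, …, 10+1-1, 14+0) = 25
One optimal plan: pieces 7 + 3 (1 cut) → €26 − €1 = €25.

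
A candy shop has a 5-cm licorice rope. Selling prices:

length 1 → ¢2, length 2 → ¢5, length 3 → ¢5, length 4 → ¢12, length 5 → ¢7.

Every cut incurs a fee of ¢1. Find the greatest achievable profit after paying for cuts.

Build v[k] bottom-up: v[k] = max over allowed piece i of (p[i] + v[k−i]) − 1 per cut.
v[1] = 2
v[2] = max(2+2-1, 5+0) = 5
v[3] = max(2+5-1, 5+2-1, 5+0) = 6
v[4] = max(2+6-1, 5+5-1, 5+2-1, 12+0) = 12
v[5] = max(2+12-1, 5+6-1, 5+5-1, 12+2-1, 7+0) = 13
One optimal plan: pieces 4 + 1 (1 cut) → ¢14 − ¢1 = ¢13.

13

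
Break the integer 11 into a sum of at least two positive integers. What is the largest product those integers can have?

Fill P[k] for k=2..11: at each k try every first piece i and multiply by the better of (k−i) uncut or P[k−i].
P[2] = 1·max(1,0) = 1·1 = 1
P[3] = 1·max(2,1) = 1·2 = 2
P[4] = 2·max(2,1) = 2·2 = 4
P[5] = 2·max(3,2) = 2·3 = 6
P[6] = 3·max(3,2) = 3·3 = 9
P[7] = 2·max(5,6) = 2·6 = 12
P[8] = 2·max(6,9) = 2·9 = 18
P[9] = 3·max(6,9) = 3·9 = 27
P[10] = 2·max(8,18) = 2·18 = 36
P[11] = 2·max(9,27) = 2·27 = 54
One optimal split: 3 + 3 + 3 + 2; product 3·3·3·2 = 54.

54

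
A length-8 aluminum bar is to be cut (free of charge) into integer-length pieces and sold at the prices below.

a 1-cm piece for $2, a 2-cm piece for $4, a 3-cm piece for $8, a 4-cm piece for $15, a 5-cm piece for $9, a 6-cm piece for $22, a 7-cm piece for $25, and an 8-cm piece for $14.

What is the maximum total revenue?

Consider every possible first cut. v[k] is the best of p[i]+v[k−i] over all sellable i≤k.
v[1] = 2
v[2] = max(2+2, 4+0) = 4
v[3] = max(2+4, 4+2, 8+0) = 8
v[4] = max(2+8, 4+4, 8+2, 15+0) = 15
v[5] = max(2+15, 4+8, 8+4, 15+2, 9+0) = 17
v[6] = max(2+17, 4+15, 8+8, 15+4, 9+2, 22+0) = 22
v[7] = max(2+22, 4+17, 8+15, …, 22+2, 25+0) = 25
v[8] = max(2+25, 4+22, 8+17, …, 25+2, 14+0) = 30
One optimal cutting: 4 + 4 → $15 + $15 = $30.

30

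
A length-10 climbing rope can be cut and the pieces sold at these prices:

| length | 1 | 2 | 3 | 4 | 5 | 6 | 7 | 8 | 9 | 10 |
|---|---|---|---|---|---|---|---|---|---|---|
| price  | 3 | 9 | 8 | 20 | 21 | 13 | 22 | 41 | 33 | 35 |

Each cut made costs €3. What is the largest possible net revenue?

Let r[k] be the best obtainable value from length k. For each k, try every first piece i and keep the best of price[i] + r[k−i] minus the 3 cut fee when i<k.
r[1] = 3
r[2] = 9
r[3] = 9  (first piece 1, then r[2]=9)
r[4] = 20
r[5] = 21
r[6] = 26  (first piece 2, then r[4]=20)
r[7] = 27  (first piece 2, then r[5]=21)
r[8] = 41
r[9] = 41  (first piece 1, then r[8]=41)
r[10] = 47  (first piece 2, then r[8]=41)
One optimal plan: pieces 8 + 2 (1 cut) → €50 − €3 = €47.

47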